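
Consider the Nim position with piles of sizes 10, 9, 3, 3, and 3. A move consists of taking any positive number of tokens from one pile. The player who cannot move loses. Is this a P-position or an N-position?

P-position

Write each in binary and XOR column by column:
  1010  (10)
  1001  (9)
  0011  (3)
  0011  (3)
  0011  (3)
  ----
  0000  (0)
The nim-sum is 0, so this is a P-position: the player to move is in a losing position under optimal play.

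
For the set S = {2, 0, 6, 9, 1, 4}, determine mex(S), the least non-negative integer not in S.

The values 0, 1, 2 are all present; 3 is the first non-negative integer missing from the set.

3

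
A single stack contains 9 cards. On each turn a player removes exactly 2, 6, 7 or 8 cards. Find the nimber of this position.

2

Compute g(0), g(1), … for moves {2, 6, 7, 8}:
k:     0  1  2  3  4  5  6  7  8  9
g(k):  0  0  1  1  0  0  1  1  2  2
So g(9) = 2.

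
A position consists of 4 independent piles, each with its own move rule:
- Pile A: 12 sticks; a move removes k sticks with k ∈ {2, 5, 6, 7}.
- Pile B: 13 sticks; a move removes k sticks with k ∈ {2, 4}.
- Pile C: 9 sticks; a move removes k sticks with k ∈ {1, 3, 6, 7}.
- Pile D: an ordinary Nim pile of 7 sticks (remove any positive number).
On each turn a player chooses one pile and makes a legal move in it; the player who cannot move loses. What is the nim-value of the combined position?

4

Grundy values for pile A (subtraction set {2, 5, 6, 7}):
k:     0  1  2  3  4  5  6  7  8  9 10 11 12
g(k):  0  0  1  1  0  2  1  3  2  2  3  3  0
So g(12) = 0.
For pile B, compute g(0), g(1), … with moves {2, 4}:
k:     0  1  2  3  4  5  6  7  8  9 10 11 12 13
g(k):  0  0  1  1  2  2  0  0  1  1  2  2  0  0
So g(13) = 0.
For pile C, compute g(0), g(1), … with moves {1, 3, 6, 7}:
g(0) = mex{} = 0
g(1) = mex{0} = 1
g(2) = mex{1} = 0
g(3) = mex{0} = 1
g(4) = mex{1} = 0
g(5) = mex{0} = 1
g(6) = mex{0,1} = 2
g(7) = mex{0,1,2} = 3
g(8) = mex{0,1,3} = 2
g(9) = mex{0,1,2} = 3
So g(9) = 3.
Pile D is a plain Nim pile of size 7, so its Grundy value is 7.
By the Sprague-Grundy theorem, the Grundy value of a sum of independent games is the XOR of the component values.
Combined value = 0 XOR 0 XOR 3 XOR 7 = 4.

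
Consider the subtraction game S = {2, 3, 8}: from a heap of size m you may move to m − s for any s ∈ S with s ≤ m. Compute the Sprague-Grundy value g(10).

Grundy values for subtraction set {2, 3, 8}:
k:     0  1  2  3  4  5  6  7  8  9 10
g(k):  0  0  1  1  2  0  0  1  1  2  0
So g(10) = 0.

0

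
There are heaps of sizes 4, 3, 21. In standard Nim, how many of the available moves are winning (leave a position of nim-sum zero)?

Compute the nim-sum pairwise:
4 XOR 3 = 7
7 XOR 21 = 18
The overall nim-sum is X = 18. A heap of size p has a winning move iff p XOR X < p (reduce it to p XOR X).
  4: 4 XOR 18 = 22 ≥ 4 — no move.
  3: 3 XOR 18 = 17 ≥ 3 — no move.
  21: 21 XOR 18 = 7 < 21 — winning move (to 7).
That gives 1 winning move.

1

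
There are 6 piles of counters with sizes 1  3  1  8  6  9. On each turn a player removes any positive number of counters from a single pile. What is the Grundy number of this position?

4

In binary:
  0001  (1)
  0011  (3)
  0001  (1)
  1000  (8)
  0110  (6)
  1001  (9)
  ----
  0100  (4)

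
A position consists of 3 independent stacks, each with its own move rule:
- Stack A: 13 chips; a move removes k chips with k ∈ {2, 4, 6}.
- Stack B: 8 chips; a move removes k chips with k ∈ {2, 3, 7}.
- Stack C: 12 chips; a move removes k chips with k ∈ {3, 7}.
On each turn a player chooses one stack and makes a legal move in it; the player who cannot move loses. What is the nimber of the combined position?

Grundy values for stack A (subtraction set {2, 4, 6}):
g(0) = mex{} = 0
g(1) = mex{} = 0
g(2) = mex{0} = 1
g(3) = mex{0} = 1
g(4) = mex{0,1} = 2
g(5) = mex{0,1} = 2
g(6) = mex{0,1,2} = 3
g(7) = mex{0,1,2} = 3
g(8) = mex{1,2,3} = 0
g(9) = mex{1,2,3} = 0
g(10) = mex{0,2,3} = 1
g(11) = mex{0,2,3} = 1
g(12) = mex{0,1,3} = 2
g(13) = mex{0,1,3} = 2
So g(13) = 2.
Build the Grundy sequence for stack B with g(k) = mex{g(k−s) : s ∈ {2, 3, 7}, s ≤ k}:
g(0) = mex{} = 0
g(1) = mex{} = 0
g(2) = mex{0} = 1
g(3) = mex{0} = 1
g(4) = mex{0,1} = 2
g(5) = mex{1} = 0
g(6) = mex{1,2} = 0
g(7) = mex{0,2} = 1
g(8) = mex{0} = 1
So g(8) = 1.
For stack C, compute g(0), g(1), … with moves {3, 7}:
k:     0  1  2  3  4  5  6  7  8  9 10 11 12
g(k):  0  0  0  1  1  1  0  2  2  1  0  0  0
So g(12) = 0.
By the Sprague-Grundy theorem, the Grundy value of a sum of independent games is the XOR of the component values.
Combined value = 2 ⊕ 1 ⊕ 0 = 3.

3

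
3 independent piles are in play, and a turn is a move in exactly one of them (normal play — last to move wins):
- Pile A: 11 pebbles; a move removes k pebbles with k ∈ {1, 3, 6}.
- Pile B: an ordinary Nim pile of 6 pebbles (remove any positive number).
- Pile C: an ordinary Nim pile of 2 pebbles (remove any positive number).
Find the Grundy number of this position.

For pile A, compute g(0), g(1), … with moves {1, 3, 6}:
g(0) = mex{} = 0
g(1) = mex{0} = 1
g(2) = mex{1} = 0
g(3) = mex{0} = 1
g(4) = mex{1} = 0
g(5) = mex{0} = 1
g(6) = mex{0,1} = 2
g(7) = mex{0,1,2} = 3
g(8) = mex{0,1,3} = 2
g(9) = mex{1,2} = 0
g(10) = mex{0,3} = 1
g(11) = mex{1,2} = 0
So g(11) = 0.
Pile B is a plain Nim pile of size 6, so its Grundy value is 6.
Pile C is a plain Nim pile of size 2, so its Grundy value is 2.
The value of a disjunctive sum is the nim-sum of the parts.
Combined value = 0 ⊕ 6 ⊕ 2 = 4.

4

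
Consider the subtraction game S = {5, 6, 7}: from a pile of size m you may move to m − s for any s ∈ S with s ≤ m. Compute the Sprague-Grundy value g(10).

Grundy values for subtraction set {5, 6, 7}:
g(0) = mex{} = 0
g(1) = mex{} = 0
g(2) = mex{} = 0
g(3) = mex{} = 0
g(4) = mex{} = 0
g(5) = mex{0} = 1
g(6) = mex{0} = 1
g(7) = mex{0} = 1
g(8) = mex{0} = 1
g(9) = mex{0} = 1
g(10) = mex{0,1} = 2
So g(10) = 2.

2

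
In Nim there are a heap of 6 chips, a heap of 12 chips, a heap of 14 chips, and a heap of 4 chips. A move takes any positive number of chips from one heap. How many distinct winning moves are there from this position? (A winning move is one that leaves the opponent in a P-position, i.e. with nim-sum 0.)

0

Compute the nim-sum pairwise:
6 ^ 12 = 10
10 ^ 14 = 4
4 ^ 4 = 0
The nim-sum is already 0, so every move leaves a nonzero nim-sum — there are no winning moves.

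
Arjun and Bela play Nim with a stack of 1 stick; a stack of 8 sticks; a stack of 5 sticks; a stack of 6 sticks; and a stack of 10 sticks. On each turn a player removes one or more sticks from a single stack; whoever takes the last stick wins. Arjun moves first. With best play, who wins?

Bela wins

Nim-sum: 1 XOR 8 XOR 5 XOR 6 XOR 10 = 0.
The nim-sum is 0, so this is a P-position: the player to move is in a losing position under optimal play; Arjun is about to move from it and so loses — Bela wins.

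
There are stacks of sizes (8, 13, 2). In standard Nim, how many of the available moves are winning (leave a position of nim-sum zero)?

1

Nim-sum: 8 ⊕ 13 ⊕ 2 = 7.
The overall nim-sum is X = 7. A stack of size p has a winning move iff p XOR X < p (reduce it to p XOR X).
  8: 8 XOR 7 = 15 ≥ 8 — no move.
  13: 13 XOR 7 = 10 < 13 — winning move (to 10).
  2: 2 XOR 7 = 5 ≥ 2 — no move.
That gives 1 winning move.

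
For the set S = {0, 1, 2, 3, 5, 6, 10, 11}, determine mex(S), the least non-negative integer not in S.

4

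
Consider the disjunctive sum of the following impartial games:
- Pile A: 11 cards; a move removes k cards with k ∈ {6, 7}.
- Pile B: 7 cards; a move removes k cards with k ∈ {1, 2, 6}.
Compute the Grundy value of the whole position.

1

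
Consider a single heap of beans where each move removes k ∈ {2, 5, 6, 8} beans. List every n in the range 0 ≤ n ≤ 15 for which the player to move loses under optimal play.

Grundy values for subtraction set {2, 5, 6, 8}:
k:     0  1  2  3  4  5  6  7  8  9 10 11 12 13 14 15
g(k):  0  0  1  1  0  2  1  3  2  2  3  0  2  1  0  0
The P-positions (g = 0) in 0..15 are 0, 1, 4, 11, 14, 15.

0, 1, 4, 11, 14, 15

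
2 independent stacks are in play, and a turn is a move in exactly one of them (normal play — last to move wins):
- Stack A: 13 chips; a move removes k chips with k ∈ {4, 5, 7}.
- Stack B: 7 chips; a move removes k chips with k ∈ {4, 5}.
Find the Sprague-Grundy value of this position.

1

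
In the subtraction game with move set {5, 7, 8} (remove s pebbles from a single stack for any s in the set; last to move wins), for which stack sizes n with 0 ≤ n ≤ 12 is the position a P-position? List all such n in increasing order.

Build the Grundy sequence with g(k) = mex{g(k−s) : s ∈ {5, 7, 8}, s ≤ k}:
k:     0  1  2  3  4  5  6  7  8  9 10 11 12
g(k):  0  0  0  0  0  1  1  1  1  1  2  2  2
The P-positions (g = 0) in 0..12 are 0, 1, 2, 3, 4.

0, 1, 2, 3, 4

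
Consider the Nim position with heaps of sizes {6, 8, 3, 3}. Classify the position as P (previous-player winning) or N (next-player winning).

N-position

Nim-sum: 6 XOR 8 XOR 3 XOR 3 = 14.
The nim-sum is 14 ≠ 0, so this is an N-position: the player to move can win.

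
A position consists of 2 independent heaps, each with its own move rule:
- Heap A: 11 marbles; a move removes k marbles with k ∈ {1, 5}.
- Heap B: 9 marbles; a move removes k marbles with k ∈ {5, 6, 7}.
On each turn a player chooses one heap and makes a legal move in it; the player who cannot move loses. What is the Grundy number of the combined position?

Grundy values for heap A (subtraction set {1, 5}):
g(0) = mex{} = 0
g(1) = mex{0} = 1
g(2) = mex{1} = 0
g(3) = mex{0} = 1
g(4) = mex{1} = 0
g(5) = mex{0} = 1
g(6) = mex{1} = 0
g(7) = mex{0} = 1
g(8) = mex{1} = 0
g(9) = mex{0} = 1
g(10) = mex{1} = 0
g(11) = mex{0} = 1
So g(11) = 1.
For heap B, compute g(0), g(1), … with moves {5, 6, 7}:
k:     0  1  2  3  4  5  6  7  8  9
g(k):  0  0  0  0  0  1  1  1  1  1
So g(9) = 1.
By the Sprague-Grundy theorem, the Grundy value of a sum of independent games is the XOR of the component values.
Combined value = 1 ⊕ 1 = 0.

0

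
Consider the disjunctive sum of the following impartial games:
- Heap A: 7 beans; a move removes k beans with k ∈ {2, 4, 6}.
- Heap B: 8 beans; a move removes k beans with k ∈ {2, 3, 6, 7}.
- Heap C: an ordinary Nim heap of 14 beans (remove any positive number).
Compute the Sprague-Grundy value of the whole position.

15

For heap A, compute g(0), g(1), … with moves {2, 4, 6}:
k:     0  1  2  3  4  5  6  7
g(k):  0  0  1  1  2  2  3  3
So g(7) = 3.
Build the Grundy sequence for heap B with g(k) = mex{g(k−s) : s ∈ {2, 3, 6, 7}, s ≤ k}:
g(0) = mex{} = 0
g(1) = mex{} = 0
g(2) = mex{0} = 1
g(3) = mex{0} = 1
g(4) = mex{0,1} = 2
g(5) = mex{1} = 0
g(6) = mex{0,1,2} = 3
g(7) = mex{0,2} = 1
g(8) = mex{0,1,3} = 2
So g(8) = 2.
Heap C is a plain Nim heap of size 14, so its Grundy value is 14.
The value of a disjunctive sum is the nim-sum of the parts.
Combined value = 3 ⊕ 2 ⊕ 14 = 15.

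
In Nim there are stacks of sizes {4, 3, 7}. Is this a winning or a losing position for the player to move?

Write each in binary and XOR column by column:
  100  (4)
  011  (3)
  111  (7)
  ---
  000  (0)
The nim-sum is 0, so this is a P-position: the player to move is in a losing position under optimal play.

Losing position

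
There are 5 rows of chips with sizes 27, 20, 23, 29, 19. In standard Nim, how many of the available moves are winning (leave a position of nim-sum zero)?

5

Nim-sum: 27 ^ 20 ^ 23 ^ 29 ^ 19 = 22.
The overall nim-sum is X = 22. A row of size p has a winning move iff p XOR X < p (reduce it to p XOR X).
  27: 27 XOR 22 = 13 < 27 — winning move (to 13).
  20: 20 XOR 22 = 2 < 20 — winning move (to 2).
  23: 23 XOR 22 = 1 < 23 — winning move (to 1).
  29: 29 XOR 22 = 11 < 29 — winning move (to 11).
  19: 19 XOR 22 = 5 < 19 — winning move (to 5).
That gives 5 winning moves.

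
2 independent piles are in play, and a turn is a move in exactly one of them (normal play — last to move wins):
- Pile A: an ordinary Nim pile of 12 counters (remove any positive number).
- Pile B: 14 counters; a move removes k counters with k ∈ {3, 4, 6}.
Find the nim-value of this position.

13

Pile A is a plain Nim pile of size 12, so its Grundy value is 12.
Grundy values for pile B (subtraction set {3, 4, 6}):
k:     0  1  2  3  4  5  6  7  8  9 10 11 12 13 14
g(k):  0  0  0  1  1  1  2  2  2  0  0  0  1  1  1
So g(14) = 1.
By the Sprague-Grundy theorem, the Grundy value of a sum of independent games is the XOR of the component values.
Combined value = 12 XOR 1 = 13.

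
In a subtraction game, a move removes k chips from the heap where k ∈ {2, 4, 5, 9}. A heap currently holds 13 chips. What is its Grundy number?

3

Compute g(0), g(1), … for moves {2, 4, 5, 9}:
g(0) = mex{} = 0
g(1) = mex{} = 0
g(2) = mex{0} = 1
g(3) = mex{0} = 1
g(4) = mex{0,1} = 2
g(5) = mex{0,1} = 2
g(6) = mex{0,1,2} = 3
g(7) = mex{1,2} = 0
g(8) = mex{1,2,3} = 0
g(9) = mex{0,2} = 1
g(10) = mex{0,2,3} = 1
g(11) = mex{0,1,3} = 2
g(12) = mex{0,1} = 2
g(13) = mex{0,1,2} = 3
So g(13) = 3.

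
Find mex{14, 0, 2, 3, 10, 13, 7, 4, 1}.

The values 0, 1, 2, 3, 4 are all present; 5 is the first non-negative integer missing from the set.

5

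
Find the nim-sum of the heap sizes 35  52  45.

58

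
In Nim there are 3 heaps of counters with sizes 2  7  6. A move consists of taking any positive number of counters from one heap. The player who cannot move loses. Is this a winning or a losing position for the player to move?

Winning position

Bitwise XOR of the heap sizes:
  010  (2)
  111  (7)
  110  (6)
  ---
  011  (3)
The nim-sum is 3 ≠ 0, so this is an N-position: the player to move can win.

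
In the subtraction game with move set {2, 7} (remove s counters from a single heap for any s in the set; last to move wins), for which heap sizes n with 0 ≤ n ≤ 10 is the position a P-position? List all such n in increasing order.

Build the Grundy sequence with g(k) = mex{g(k−s) : s ∈ {2, 7}, s ≤ k}:
k:     0  1  2  3  4  5  6  7  8  9 10
g(k):  0  0  1  1  0  0  1  1  2  0  0
The P-positions (g = 0) in 0..10 are 0, 1, 4, 5, 9, 10.

0, 1, 4, 5, 9, 10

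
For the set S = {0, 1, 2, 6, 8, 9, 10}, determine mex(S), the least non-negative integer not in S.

The values 0, 1, 2 are all present; 3 is the first non-negative integer missing from the set.

3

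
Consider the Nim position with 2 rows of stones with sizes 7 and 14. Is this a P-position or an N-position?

N-position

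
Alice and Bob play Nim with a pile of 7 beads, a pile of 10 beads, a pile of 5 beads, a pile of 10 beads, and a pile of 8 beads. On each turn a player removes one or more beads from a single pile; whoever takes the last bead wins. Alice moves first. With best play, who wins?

Alice wins

In binary:
  0111  (7)
  1010  (10)
  0101  (5)
  1010  (10)
  1000  (8)
  ----
  1010  (10)
The nim-sum is 10 ≠ 0, so this is an N-position: the player to move can win; Alice has a winning move.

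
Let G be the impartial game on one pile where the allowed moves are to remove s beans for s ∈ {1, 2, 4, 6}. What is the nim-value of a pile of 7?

4

Build the Grundy sequence with g(k) = mex{g(k−s) : s ∈ {1, 2, 4, 6}, s ≤ k}:
k:     0  1  2  3  4  5  6  7
g(k):  0  1  2  0  1  2  3  4
So g(7) = 4.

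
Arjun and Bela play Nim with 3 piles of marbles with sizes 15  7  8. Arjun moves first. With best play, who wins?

Bela wins

Write each in binary and XOR column by column:
  1111  (15)
  0111  (7)
  1000  (8)
  ----
  0000  (0)
The nim-sum is 0, so this is a P-position: the player to move is in a losing position under optimal play; Arjun is about to move from it and so loses — Bela wins.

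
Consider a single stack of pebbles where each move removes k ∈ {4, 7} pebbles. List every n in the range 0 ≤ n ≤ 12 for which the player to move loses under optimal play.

0, 1, 2, 3, 11, 12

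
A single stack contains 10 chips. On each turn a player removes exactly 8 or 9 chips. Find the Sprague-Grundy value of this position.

1

Build the Grundy sequence with g(k) = mex{g(k−s) : s ∈ {8, 9}, s ≤ k}:
k:     0  1  2  3  4  5  6  7  8  9 10
g(k):  0  0  0  0  0  0  0  0  1  1  1
So g(10) = 1.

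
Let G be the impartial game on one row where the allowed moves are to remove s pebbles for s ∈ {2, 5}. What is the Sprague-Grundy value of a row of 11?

0

Compute g(0), g(1), … for moves {2, 5}:
g(0) = mex{} = 0
g(1) = mex{} = 0
g(2) = mex{0} = 1
g(3) = mex{0} = 1
g(4) = mex{1} = 0
g(5) = mex{0,1} = 2
g(6) = mex{0} = 1
g(7) = mex{1,2} = 0
g(8) = mex{1} = 0
g(9) = mex{0} = 1
g(10) = mex{0,2} = 1
g(11) = mex{1} = 0
So g(11) = 0.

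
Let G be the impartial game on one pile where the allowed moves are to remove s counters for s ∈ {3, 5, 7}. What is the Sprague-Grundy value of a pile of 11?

0

Build the Grundy sequence with g(k) = mex{g(k−s) : s ∈ {3, 5, 7}, s ≤ k}:
k:     0  1  2  3  4  5  6  7  8  9 10 11
g(k):  0  0  0  1  1  1  2  2  2  3  0  0
So g(11) = 0.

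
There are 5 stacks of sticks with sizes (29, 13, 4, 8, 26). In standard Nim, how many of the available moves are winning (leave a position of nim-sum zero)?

3

Compute the nim-sum pairwise:
29 XOR 13 = 16
16 XOR 4 = 20
20 XOR 8 = 28
28 XOR 26 = 6
The overall nim-sum is X = 6. A stack of size p has a winning move iff p XOR X < p (reduce it to p XOR X).
  29: 29 XOR 6 = 27 < 29 — winning move (to 27).
  13: 13 XOR 6 = 11 < 13 — winning move (to 11).
  4: 4 XOR 6 = 2 < 4 — winning move (to 2).
  8: 8 XOR 6 = 14 ≥ 8 — no move.
  26: 26 XOR 6 = 28 ≥ 26 — no move.
That gives 3 winning moves.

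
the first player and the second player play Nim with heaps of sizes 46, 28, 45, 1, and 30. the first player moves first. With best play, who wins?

the second player wins

Nim-sum: 46 ^ 28 ^ 45 ^ 1 ^ 30 = 0.
The nim-sum is 0, so this is a P-position: the player to move is in a losing position under optimal play; the first player is about to move from it and so loses — the second player wins.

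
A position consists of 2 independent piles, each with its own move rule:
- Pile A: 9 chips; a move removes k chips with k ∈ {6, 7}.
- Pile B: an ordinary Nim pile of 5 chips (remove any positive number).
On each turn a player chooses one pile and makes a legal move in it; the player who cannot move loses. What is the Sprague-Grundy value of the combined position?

For pile A, compute g(0), g(1), … with moves {6, 7}:
g(0) = mex{} = 0
g(1) = mex{} = 0
g(2) = mex{} = 0
g(3) = mex{} = 0
g(4) = mex{} = 0
g(5) = mex{} = 0
g(6) = mex{0} = 1
g(7) = mex{0} = 1
g(8) = mex{0} = 1
g(9) = mex{0} = 1
So g(9) = 1.
Pile B is a plain Nim pile of size 5, so its Grundy value is 5.
By the Sprague-Grundy theorem, the Grundy value of a sum of independent games is the XOR of the component values.
Combined value = 1 XOR 5 = 4.

4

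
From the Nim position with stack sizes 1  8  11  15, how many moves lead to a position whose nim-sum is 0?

Compute the nim-sum pairwise:
1 ⊕ 8 = 9
9 ⊕ 11 = 2
2 ⊕ 15 = 13
The overall nim-sum is X = 13. A stack of size p has a winning move iff p XOR X < p (reduce it to p XOR X).
  1: 1 XOR 13 = 12 ≥ 1 — no move.
  8: 8 XOR 13 = 5 < 8 — winning move (to 5).
  11: 11 XOR 13 = 6 < 11 — winning move (to 6).
  15: 15 XOR 13 = 2 < 15 — winning move (to 2).
That gives 3 winning moves.

3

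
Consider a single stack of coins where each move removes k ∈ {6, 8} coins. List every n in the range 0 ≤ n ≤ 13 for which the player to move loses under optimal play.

0, 1, 2, 3, 4, 5

Compute g(0), g(1), … for moves {6, 8}:
k:     0  1  2  3  4  5  6  7  8  9 10 11 12 13
g(k):  0  0  0  0  0  0  1  1  1  1  1  1  2  2
The P-positions (g = 0) in 0..13 are 0, 1, 2, 3, 4, 5.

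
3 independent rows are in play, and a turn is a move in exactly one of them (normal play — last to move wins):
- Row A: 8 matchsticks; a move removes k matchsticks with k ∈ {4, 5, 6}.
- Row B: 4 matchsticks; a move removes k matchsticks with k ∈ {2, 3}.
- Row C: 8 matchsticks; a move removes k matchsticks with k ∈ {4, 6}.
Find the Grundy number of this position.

Grundy values for row A (subtraction set {4, 5, 6}):
g(0) = mex{} = 0
g(1) = mex{} = 0
g(2) = mex{} = 0
g(3) = mex{} = 0
g(4) = mex{0} = 1
g(5) = mex{0} = 1
g(6) = mex{0} = 1
g(7) = mex{0} = 1
g(8) = mex{0,1} = 2
So g(8) = 2.
For row B, compute g(0), g(1), … with moves {2, 3}:
k:     0  1  2  3  4
g(k):  0  0  1  1  2
So g(4) = 2.
Build the Grundy sequence for row C with g(k) = mex{g(k−s) : s ∈ {4, 6}, s ≤ k}:
g(0) = mex{} = 0
g(1) = mex{} = 0
g(2) = mex{} = 0
g(3) = mex{} = 0
g(4) = mex{0} = 1
g(5) = mex{0} = 1
g(6) = mex{0} = 1
g(7) = mex{0} = 1
g(8) = mex{0,1} = 2
So g(8) = 2.
By the Sprague-Grundy theorem, the Grundy value of a sum of independent games is the XOR of the component values.
Combined value = 2 ⊕ 2 ⊕ 2 = 2.

2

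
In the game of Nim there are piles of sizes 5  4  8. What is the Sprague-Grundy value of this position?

9

Compute the nim-sum pairwise:
5 XOR 4 = 1
1 XOR 8 = 9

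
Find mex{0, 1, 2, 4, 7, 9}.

3

The values 0, 1, 2 are all present; 3 is the first non-negative integer missing from the set.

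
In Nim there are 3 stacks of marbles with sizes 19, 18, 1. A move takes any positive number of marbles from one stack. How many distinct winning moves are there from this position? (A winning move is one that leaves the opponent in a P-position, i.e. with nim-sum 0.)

0

Compute the nim-sum pairwise:
19 ⊕ 18 = 1
1 ⊕ 1 = 0
The nim-sum is already 0, so every move leaves a nonzero nim-sum — there are no winning moves.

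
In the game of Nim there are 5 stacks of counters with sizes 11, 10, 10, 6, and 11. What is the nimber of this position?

Compute the nim-sum pairwise:
11 ⊕ 10 = 1
1 ⊕ 10 = 11
11 ⊕ 6 = 13
13 ⊕ 11 = 6

6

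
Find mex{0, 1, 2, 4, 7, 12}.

3

The values 0, 1, 2 are all present; 3 is the first non-negative integer missing from the set.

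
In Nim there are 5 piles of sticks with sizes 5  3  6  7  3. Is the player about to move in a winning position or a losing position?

Nim-sum: 5 ⊕ 3 ⊕ 6 ⊕ 7 ⊕ 3 = 4.
The nim-sum is 4 ≠ 0, so this is an N-position: the player to move can win.

Winning position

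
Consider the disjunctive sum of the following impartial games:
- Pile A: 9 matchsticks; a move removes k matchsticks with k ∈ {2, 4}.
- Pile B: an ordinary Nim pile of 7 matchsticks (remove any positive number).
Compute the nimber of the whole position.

6

For pile A, compute g(0), g(1), … with moves {2, 4}:
k:     0  1  2  3  4  5  6  7  8  9
g(k):  0  0  1  1  2  2  0  0  1  1
So g(9) = 1.
Pile B is a plain Nim pile of size 7, so its Grundy value is 7.
By the Sprague-Grundy theorem, the Grundy value of a sum of independent games is the XOR of the component values.
Combined value = 1 XOR 7 = 6.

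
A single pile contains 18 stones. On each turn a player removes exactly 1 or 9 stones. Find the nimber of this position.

0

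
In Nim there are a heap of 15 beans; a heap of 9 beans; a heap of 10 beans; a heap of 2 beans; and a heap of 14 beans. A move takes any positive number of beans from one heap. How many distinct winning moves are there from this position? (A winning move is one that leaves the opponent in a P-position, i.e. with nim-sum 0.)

0

Nim-sum: 15 ⊕ 9 ⊕ 10 ⊕ 2 ⊕ 14 = 0.
The nim-sum is already 0, so every move leaves a nonzero nim-sum — there are no winning moves.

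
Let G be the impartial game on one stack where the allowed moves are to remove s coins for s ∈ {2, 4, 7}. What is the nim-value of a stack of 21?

0

Compute g(0), g(1), … for moves {2, 4, 7}:
k:     0  1  2  3  4  5  6  7  8  9 10 11 12 13 14 15 16 17 18 19 20 21
g(k):  0  0  1  1  2  2  0  3  1  0  2  1  0  2  1  0  2  1  0  2  1  0
So g(21) = 0.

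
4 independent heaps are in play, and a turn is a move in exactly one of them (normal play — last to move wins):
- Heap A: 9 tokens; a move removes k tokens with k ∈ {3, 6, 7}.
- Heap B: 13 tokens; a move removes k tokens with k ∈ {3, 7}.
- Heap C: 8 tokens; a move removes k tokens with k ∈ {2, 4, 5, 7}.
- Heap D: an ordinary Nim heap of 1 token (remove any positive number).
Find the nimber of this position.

For heap A, compute g(0), g(1), … with moves {3, 6, 7}:
k:     0  1  2  3  4  5  6  7  8  9
g(k):  0  0  0  1  1  1  2  2  2  3
So g(9) = 3.
Build the Grundy sequence for heap B with g(k) = mex{g(k−s) : s ∈ {3, 7}, s ≤ k}:
k:     0  1  2  3  4  5  6  7  8  9 10 11 12 13
g(k):  0  0  0  1  1  1  0  2  2  1  0  0  0  1
So g(13) = 1.
For heap C, compute g(0), g(1), … with moves {2, 4, 5, 7}:
g(0) = mex{} = 0
g(1) = mex{} = 0
g(2) = mex{0} = 1
g(3) = mex{0} = 1
g(4) = mex{0,1} = 2
g(5) = mex{0,1} = 2
g(6) = mex{0,1,2} = 3
g(7) = mex{0,1,2} = 3
g(8) = mex{0,1,2,3} = 4
So g(8) = 4.
Heap D is a plain Nim heap of size 1, so its Grundy value is 1.
By the Sprague-Grundy theorem, the Grundy value of a sum of independent games is the XOR of the component values.
Combined value = 3 ⊕ 1 ⊕ 4 ⊕ 1 = 7.

7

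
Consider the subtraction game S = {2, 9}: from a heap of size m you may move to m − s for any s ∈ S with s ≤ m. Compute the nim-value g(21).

1

Build the Grundy sequence with g(k) = mex{g(k−s) : s ∈ {2, 9}, s ≤ k}:
k:     0  1  2  3  4  5  6  7  8  9 10 11 12 13 14 15 16 17 18 19 20 21
g(k):  0  0  1  1  0  0  1  1  0  2  1  0  0  1  1  0  0  1  1  0  2  1
So g(21) = 1.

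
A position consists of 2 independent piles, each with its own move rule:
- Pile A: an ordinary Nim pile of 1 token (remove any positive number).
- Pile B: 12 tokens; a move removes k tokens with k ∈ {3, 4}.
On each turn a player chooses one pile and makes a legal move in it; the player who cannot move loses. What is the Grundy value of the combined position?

0

Pile A is a plain Nim pile of size 1, so its Grundy value is 1.
For pile B, compute g(0), g(1), … with moves {3, 4}:
k:     0  1  2  3  4  5  6  7  8  9 10 11 12
g(k):  0  0  0  1  1  1  2  0  0  0  1  1  1
So g(12) = 1.
The value of a disjunctive sum is the nim-sum of the parts.
Combined value = 1 XOR 1 = 0.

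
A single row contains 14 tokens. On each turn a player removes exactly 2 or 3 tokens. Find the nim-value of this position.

Build the Grundy sequence with g(k) = mex{g(k−s) : s ∈ {2, 3}, s ≤ k}:
k:     0  1  2  3  4  5  6  7  8  9 10 11 12 13 14
g(k):  0  0  1  1  2  0  0  1  1  2  0  0  1  1  2
So g(14) = 2.

2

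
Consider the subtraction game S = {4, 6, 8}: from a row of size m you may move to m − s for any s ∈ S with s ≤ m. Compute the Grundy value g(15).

Grundy values for subtraction set {4, 6, 8}:
k:     0  1  2  3  4  5  6  7  8  9 10 11 12 13 14 15
g(k):  0  0  0  0  1  1  1  1  2  2  2  2  0  0  0  0
So g(15) = 0.

0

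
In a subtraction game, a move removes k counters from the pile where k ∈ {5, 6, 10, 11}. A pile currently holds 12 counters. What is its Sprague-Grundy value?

Compute g(0), g(1), … for moves {5, 6, 10, 11}:
g(0) = mex{} = 0
g(1) = mex{} = 0
g(2) = mex{} = 0
g(3) = mex{} = 0
g(4) = mex{} = 0
g(5) = mex{0} = 1
g(6) = mex{0} = 1
g(7) = mex{0} = 1
g(8) = mex{0} = 1
g(9) = mex{0} = 1
g(10) = mex{0,1} = 2
g(11) = mex{0,1} = 2
g(12) = mex{0,1} = 2
So g(12) = 2.

2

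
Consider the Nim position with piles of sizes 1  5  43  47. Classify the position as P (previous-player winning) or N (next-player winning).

P-position

Nim-sum: 1 ⊕ 5 ⊕ 43 ⊕ 47 = 0.
The nim-sum is 0, so this is a P-position: the player to move is in a losing position under optimal play.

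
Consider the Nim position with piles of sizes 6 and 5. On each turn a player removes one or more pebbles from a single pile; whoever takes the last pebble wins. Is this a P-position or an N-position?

Write each in binary and XOR column by column:
  110  (6)
  101  (5)
  ---
  011  (3)
The nim-sum is 3 ≠ 0, so this is an N-position: the player to move can win.

N-position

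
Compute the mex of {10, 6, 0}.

1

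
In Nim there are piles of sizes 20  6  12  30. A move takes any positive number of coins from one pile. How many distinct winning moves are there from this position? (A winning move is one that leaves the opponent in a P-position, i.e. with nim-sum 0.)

0

Nim-sum: 20 XOR 6 XOR 12 XOR 30 = 0.
The nim-sum is already 0, so every move leaves a nonzero nim-sum — there are no winning moves.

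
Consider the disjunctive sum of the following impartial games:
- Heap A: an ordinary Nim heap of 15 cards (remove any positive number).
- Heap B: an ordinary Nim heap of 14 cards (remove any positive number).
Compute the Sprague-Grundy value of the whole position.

1

Heap A is a plain Nim heap of size 15, so its Grundy value is 15.
Heap B is a plain Nim heap of size 14, so its Grundy value is 14.
By the Sprague-Grundy theorem, the Grundy value of a sum of independent games is the XOR of the component values.
Combined value = 15 XOR 14 = 1.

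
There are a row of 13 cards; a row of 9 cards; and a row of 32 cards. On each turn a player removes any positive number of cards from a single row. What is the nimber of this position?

36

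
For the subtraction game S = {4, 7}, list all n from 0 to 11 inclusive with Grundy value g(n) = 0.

0, 1, 2, 3, 11

Build the Grundy sequence with g(k) = mex{g(k−s) : s ∈ {4, 7}, s ≤ k}:
g(0) = mex{} = 0
g(1) = mex{} = 0
g(2) = mex{} = 0
g(3) = mex{} = 0
g(4) = mex{0} = 1
g(5) = mex{0} = 1
g(6) = mex{0} = 1
g(7) = mex{0} = 1
g(8) = mex{0,1} = 2
g(9) = mex{0,1} = 2
g(10) = mex{0,1} = 2
g(11) = mex{1} = 0
The P-positions (g = 0) in 0..11 are 0, 1, 2, 3, 11.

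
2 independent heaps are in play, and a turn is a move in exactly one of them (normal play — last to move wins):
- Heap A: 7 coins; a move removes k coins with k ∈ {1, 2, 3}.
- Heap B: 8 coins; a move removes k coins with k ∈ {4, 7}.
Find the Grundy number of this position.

Grundy values for heap A (subtraction set {1, 2, 3}):
g(0) = mex{} = 0
g(1) = mex{0} = 1
g(2) = mex{0,1} = 2
g(3) = mex{0,1,2} = 3
g(4) = mex{1,2,3} = 0
g(5) = mex{0,2,3} = 1
g(6) = mex{0,1,3} = 2
g(7) = mex{0,1,2} = 3
So g(7) = 3.
For heap B, compute g(0), g(1), … with moves {4, 7}:
g(0) = mex{} = 0
g(1) = mex{} = 0
g(2) = mex{} = 0
g(3) = mex{} = 0
g(4) = mex{0} = 1
g(5) = mex{0} = 1
g(6) = mex{0} = 1
g(7) = mex{0} = 1
g(8) = mex{0,1} = 2
So g(8) = 2.
The value of a disjunctive sum is the nim-sum of the parts.
Combined value = 3 ⊕ 2 = 1.

1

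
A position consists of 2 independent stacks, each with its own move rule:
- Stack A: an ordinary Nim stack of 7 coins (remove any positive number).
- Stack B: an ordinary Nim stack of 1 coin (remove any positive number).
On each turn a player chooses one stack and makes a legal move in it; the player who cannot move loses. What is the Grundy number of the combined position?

6

Stack A is a plain Nim stack of size 7, so its Grundy value is 7.
Stack B is a plain Nim stack of size 1, so its Grundy value is 1.
The value of a disjunctive sum is the nim-sum of the parts.
Combined value = 7 XOR 1 = 6.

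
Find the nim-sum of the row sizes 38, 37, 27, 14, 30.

In binary:
  100110  (38)
  100101  (37)
  011011  (27)
  001110  (14)
  011110  (30)
  ------
  001000  (8)

8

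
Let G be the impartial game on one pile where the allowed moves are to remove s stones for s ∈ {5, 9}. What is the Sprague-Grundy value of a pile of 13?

Grundy values for subtraction set {5, 9}:
g(0) = mex{} = 0
g(1) = mex{} = 0
g(2) = mex{} = 0
g(3) = mex{} = 0
g(4) = mex{} = 0
g(5) = mex{0} = 1
g(6) = mex{0} = 1
g(7) = mex{0} = 1
g(8) = mex{0} = 1
g(9) = mex{0} = 1
g(10) = mex{0,1} = 2
g(11) = mex{0,1} = 2
g(12) = mex{0,1} = 2
g(13) = mex{0,1} = 2
So g(13) = 2.

2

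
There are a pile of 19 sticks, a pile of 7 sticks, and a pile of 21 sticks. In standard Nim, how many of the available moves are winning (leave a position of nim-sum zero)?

Bitwise XOR of the heap sizes:
  10011  (19)
  00111  (7)
  10101  (21)
  -----
  00001  (1)
The overall nim-sum is X = 1. A pile of size p has a winning move iff p XOR X < p (reduce it to p XOR X).
  19: 19 XOR 1 = 18 < 19 — winning move (to 18).
  7: 7 XOR 1 = 6 < 7 — winning move (to 6).
  21: 21 XOR 1 = 20 < 21 — winning move (to 20).
That gives 3 winning moves.

3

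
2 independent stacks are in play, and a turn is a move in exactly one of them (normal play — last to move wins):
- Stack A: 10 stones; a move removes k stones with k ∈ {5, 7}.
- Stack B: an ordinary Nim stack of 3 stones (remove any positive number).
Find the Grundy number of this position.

1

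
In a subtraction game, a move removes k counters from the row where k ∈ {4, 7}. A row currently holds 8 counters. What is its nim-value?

2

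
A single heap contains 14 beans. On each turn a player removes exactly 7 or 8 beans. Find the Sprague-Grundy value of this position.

2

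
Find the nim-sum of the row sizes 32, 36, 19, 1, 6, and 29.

13

Nim-sum: 32 ⊕ 36 ⊕ 19 ⊕ 1 ⊕ 6 ⊕ 29 = 13.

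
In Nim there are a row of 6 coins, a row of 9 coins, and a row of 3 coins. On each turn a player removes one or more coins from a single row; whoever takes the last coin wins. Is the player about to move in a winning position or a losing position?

Winning position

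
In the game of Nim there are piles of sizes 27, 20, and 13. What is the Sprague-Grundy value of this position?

2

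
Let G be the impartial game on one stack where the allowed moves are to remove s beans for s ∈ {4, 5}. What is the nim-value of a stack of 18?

0

Grundy values for subtraction set {4, 5}:
k:     0  1  2  3  4  5  6  7  8  9 10 11 12 13 14 15 16 17 18
g(k):  0  0  0  0  1  1  1  1  2  0  0  0  0  1  1  1  1  2  0
So g(18) = 0.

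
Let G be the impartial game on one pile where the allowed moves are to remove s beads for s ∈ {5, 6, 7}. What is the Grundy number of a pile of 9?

Build the Grundy sequence with g(k) = mex{g(k−s) : s ∈ {5, 6, 7}, s ≤ k}:
k:     0  1  2  3  4  5  6  7  8  9
g(k):  0  0  0  0  0  1  1  1  1  1
So g(9) = 1.

1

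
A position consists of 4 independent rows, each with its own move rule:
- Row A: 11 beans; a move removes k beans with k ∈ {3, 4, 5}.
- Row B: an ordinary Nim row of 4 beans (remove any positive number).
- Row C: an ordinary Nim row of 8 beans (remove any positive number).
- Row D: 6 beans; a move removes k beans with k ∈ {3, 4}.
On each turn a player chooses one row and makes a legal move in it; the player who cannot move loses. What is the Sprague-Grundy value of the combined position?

Grundy values for row A (subtraction set {3, 4, 5}):
k:     0  1  2  3  4  5  6  7  8  9 10 11
g(k):  0  0  0  1  1  1  2  2  0  0  0  1
So g(11) = 1.
Row B is a plain Nim row of size 4, so its Grundy value is 4.
Row C is a plain Nim row of size 8, so its Grundy value is 8.
Grundy values for row D (subtraction set {3, 4}):
g(0) = mex{} = 0
g(1) = mex{} = 0
g(2) = mex{} = 0
g(3) = mex{0} = 1
g(4) = mex{0} = 1
g(5) = mex{0} = 1
g(6) = mex{0,1} = 2
So g(6) = 2.
The value of a disjunctive sum is the nim-sum of the parts.
Combined value = 1 XOR 4 XOR 8 XOR 2 = 15.

15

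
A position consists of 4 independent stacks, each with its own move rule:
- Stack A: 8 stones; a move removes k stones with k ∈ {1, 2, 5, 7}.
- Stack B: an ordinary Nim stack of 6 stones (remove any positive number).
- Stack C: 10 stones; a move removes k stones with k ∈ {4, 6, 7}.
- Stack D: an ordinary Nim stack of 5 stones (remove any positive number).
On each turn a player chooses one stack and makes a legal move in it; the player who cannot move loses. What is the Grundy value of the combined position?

3

Grundy values for stack A (subtraction set {1, 2, 5, 7}):
k:     0  1  2  3  4  5  6  7  8
g(k):  0  1  2  0  1  2  0  1  2
So g(8) = 2.
Stack B is a plain Nim stack of size 6, so its Grundy value is 6.
Grundy values for stack C (subtraction set {4, 6, 7}):
k:     0  1  2  3  4  5  6  7  8  9 10
g(k):  0  0  0  0  1  1  1  1  2  2  2
So g(10) = 2.
Stack D is a plain Nim stack of size 5, so its Grundy value is 5.
By the Sprague-Grundy theorem, the Grundy value of a sum of independent games is the XOR of the component values.
Combined value = 2 XOR 6 XOR 2 XOR 5 = 3.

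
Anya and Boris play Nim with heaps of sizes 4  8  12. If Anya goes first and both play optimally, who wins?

Boris wins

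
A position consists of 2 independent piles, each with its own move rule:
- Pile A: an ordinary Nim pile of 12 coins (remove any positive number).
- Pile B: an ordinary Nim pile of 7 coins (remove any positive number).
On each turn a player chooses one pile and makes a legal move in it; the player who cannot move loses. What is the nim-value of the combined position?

11

Pile A is a plain Nim pile of size 12, so its Grundy value is 12.
Pile B is a plain Nim pile of size 7, so its Grundy value is 7.
The value of a disjunctive sum is the nim-sum of the parts.
Combined value = 12 ⊕ 7 = 11.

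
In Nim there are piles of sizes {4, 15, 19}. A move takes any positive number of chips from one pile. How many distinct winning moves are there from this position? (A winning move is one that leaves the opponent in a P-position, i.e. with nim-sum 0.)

Write each in binary and XOR column by column:
  00100  (4)
  01111  (15)
  10011  (19)
  -----
  11000  (24)
The overall nim-sum is X = 24. A pile of size p has a winning move iff p XOR X < p (reduce it to p XOR X).
  4: 4 XOR 24 = 28 ≥ 4 — no move.
  15: 15 XOR 24 = 23 ≥ 15 — no move.
  19: 19 XOR 24 = 11 < 19 — winning move (to 11).
That gives 1 winning move.

1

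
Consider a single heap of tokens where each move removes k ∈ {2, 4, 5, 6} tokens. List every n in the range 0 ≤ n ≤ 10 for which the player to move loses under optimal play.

0, 1, 8, 9

Compute g(0), g(1), … for moves {2, 4, 5, 6}:
k:     0  1  2  3  4  5  6  7  8  9 10
g(k):  0  0  1  1  2  2  3  3  0  0  1
The P-positions (g = 0) in 0..10 are 0, 1, 8, 9.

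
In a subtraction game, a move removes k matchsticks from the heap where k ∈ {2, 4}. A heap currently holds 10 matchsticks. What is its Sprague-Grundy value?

Build the Grundy sequence with g(k) = mex{g(k−s) : s ∈ {2, 4}, s ≤ k}:
g(0) = mex{} = 0
g(1) = mex{} = 0
g(2) = mex{0} = 1
g(3) = mex{0} = 1
g(4) = mex{0,1} = 2
g(5) = mex{0,1} = 2
g(6) = mex{1,2} = 0
g(7) = mex{1,2} = 0
g(8) = mex{0,2} = 1
g(9) = mex{0,2} = 1
g(10) = mex{0,1} = 2
So g(10) = 2.

2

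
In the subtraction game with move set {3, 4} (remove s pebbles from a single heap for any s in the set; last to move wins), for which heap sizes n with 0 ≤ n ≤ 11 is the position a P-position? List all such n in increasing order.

0, 1, 2, 7, 8, 9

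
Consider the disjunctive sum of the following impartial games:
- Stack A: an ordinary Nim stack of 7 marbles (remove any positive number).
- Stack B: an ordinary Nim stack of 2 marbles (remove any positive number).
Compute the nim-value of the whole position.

Stack A is a plain Nim stack of size 7, so its Grundy value is 7.
Stack B is a plain Nim stack of size 2, so its Grundy value is 2.
The value of a disjunctive sum is the nim-sum of the parts.
Combined value = 7 ⊕ 2 = 5.

5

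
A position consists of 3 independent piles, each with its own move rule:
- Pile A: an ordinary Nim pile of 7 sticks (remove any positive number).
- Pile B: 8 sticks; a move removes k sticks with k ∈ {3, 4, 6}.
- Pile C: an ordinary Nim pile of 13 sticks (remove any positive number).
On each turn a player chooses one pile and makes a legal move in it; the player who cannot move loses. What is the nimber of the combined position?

Pile A is a plain Nim pile of size 7, so its Grundy value is 7.
Build the Grundy sequence for pile B with g(k) = mex{g(k−s) : s ∈ {3, 4, 6}, s ≤ k}:
g(0) = mex{} = 0
g(1) = mex{} = 0
g(2) = mex{} = 0
g(3) = mex{0} = 1
g(4) = mex{0} = 1
g(5) = mex{0} = 1
g(6) = mex{0,1} = 2
g(7) = mex{0,1} = 2
g(8) = mex{0,1} = 2
So g(8) = 2.
Pile C is a plain Nim pile of size 13, so its Grundy value is 13.
By the Sprague-Grundy theorem, the Grundy value of a sum of independent games is the XOR of the component values.
Combined value = 7 ⊕ 2 ⊕ 13 = 8.

8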